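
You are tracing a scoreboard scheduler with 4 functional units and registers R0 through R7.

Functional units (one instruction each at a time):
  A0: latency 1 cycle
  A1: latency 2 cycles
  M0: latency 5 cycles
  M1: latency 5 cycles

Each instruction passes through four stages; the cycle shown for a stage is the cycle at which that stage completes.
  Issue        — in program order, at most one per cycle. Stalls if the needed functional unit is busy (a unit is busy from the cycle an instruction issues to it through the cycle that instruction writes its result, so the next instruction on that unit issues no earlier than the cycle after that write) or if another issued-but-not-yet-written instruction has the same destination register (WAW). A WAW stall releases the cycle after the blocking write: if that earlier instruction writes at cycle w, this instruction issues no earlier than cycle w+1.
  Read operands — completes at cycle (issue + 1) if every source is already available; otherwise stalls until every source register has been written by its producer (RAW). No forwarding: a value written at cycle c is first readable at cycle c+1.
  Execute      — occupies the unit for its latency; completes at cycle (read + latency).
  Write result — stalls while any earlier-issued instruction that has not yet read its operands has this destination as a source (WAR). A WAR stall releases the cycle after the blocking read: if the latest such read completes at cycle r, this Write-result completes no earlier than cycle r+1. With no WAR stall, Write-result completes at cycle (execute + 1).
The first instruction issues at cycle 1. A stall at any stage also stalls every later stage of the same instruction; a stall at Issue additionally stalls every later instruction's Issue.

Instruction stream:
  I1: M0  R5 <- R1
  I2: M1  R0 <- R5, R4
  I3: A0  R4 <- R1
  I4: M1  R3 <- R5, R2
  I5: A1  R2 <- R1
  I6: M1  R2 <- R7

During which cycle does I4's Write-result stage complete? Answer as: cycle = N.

t=1  I1 issues→M0
t=2  I1 reads | I2 issues→M1
t=3  I3 issues→A0
t=4  I3 reads
t=5  I3 exec-done
t=7  I1 exec-done
t=8  I1 writes R5
t=9  I2 reads
t=10  I3 writes R4
t=14  I2 exec-done
t=15  I2 writes R0
t=16  I4 issues→M1
t=17  I4 reads | I5 issues→A1
t=18  I5 reads
t=20  I5 exec-done
t=21  I5 writes R2
t=22  I4 exec-done
t=23  I4 writes R3
t=24  I6 issues→M1
t=25  I6 reads
t=30  I6 exec-done
t=31  I6 writes R2

cycle = 23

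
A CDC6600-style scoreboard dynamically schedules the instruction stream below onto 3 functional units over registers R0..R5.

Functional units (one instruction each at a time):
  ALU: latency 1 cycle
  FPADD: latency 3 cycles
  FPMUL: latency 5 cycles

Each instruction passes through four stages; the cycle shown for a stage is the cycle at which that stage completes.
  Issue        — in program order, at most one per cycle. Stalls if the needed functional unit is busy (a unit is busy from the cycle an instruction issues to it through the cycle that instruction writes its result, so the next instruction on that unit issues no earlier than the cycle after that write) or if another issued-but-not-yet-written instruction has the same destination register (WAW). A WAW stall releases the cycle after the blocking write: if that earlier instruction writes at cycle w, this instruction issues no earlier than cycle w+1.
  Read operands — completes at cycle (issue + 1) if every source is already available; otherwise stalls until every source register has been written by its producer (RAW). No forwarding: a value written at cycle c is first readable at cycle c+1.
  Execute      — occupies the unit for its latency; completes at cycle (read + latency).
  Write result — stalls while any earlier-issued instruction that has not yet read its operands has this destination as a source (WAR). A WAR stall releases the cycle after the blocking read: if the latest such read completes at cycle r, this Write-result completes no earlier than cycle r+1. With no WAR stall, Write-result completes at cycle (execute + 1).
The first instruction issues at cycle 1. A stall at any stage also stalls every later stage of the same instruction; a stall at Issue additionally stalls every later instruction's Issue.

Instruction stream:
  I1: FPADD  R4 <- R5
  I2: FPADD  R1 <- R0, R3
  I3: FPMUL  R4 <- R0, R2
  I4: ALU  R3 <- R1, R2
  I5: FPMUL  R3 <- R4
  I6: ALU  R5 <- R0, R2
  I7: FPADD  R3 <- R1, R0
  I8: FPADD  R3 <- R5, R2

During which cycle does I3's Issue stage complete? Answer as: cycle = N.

cycle = 8

[I1] 1/2/5/6
[I2] 7/8/11/12  (struct: FPADD busy until I1 writes@6)
[I3] 8/9/14/15
[I4] 9/13/14/15  (RAW R1: wait I2 write@12)
[I5] 16/17/22/23  (WAW R3: wait I4 write@15)
[I6] 17/18/19/20
[I7] 24/25/28/29  (WAW R3: wait I5 write@23)
[I8] 30/31/34/35  (struct: FPADD busy until I7 writes@29)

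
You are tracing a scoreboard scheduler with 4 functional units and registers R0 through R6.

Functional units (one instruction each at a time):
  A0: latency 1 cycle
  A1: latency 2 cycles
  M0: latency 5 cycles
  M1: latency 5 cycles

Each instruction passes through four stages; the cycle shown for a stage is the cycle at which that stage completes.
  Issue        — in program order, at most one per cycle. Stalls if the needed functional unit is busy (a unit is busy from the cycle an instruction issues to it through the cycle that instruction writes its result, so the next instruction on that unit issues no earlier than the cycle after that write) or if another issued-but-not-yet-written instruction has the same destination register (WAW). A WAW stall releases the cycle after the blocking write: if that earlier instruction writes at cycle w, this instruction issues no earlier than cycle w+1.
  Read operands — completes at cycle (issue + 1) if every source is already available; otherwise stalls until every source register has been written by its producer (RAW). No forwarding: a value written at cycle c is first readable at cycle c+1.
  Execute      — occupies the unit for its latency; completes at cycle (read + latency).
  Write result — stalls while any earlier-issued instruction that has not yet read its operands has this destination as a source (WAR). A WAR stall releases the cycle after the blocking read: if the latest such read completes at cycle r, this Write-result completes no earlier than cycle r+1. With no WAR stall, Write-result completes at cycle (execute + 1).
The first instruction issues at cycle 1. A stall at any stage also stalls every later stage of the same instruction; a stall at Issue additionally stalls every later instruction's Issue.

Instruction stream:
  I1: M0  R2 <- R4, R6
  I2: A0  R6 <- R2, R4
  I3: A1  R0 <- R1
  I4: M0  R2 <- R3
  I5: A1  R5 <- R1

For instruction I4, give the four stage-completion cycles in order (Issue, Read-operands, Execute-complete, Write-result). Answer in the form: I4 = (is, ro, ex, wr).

I4 = (9, 10, 15, 16)

I1 -> (1, 2, 7, 8)
I2 -> (2, 9, 10, 11)  // RAW R2: wait I1 write@8
I3 -> (3, 4, 6, 7)
I4 -> (9, 10, 15, 16)  // struct: M0 busy until I1 writes@8
I5 -> (10, 11, 13, 14)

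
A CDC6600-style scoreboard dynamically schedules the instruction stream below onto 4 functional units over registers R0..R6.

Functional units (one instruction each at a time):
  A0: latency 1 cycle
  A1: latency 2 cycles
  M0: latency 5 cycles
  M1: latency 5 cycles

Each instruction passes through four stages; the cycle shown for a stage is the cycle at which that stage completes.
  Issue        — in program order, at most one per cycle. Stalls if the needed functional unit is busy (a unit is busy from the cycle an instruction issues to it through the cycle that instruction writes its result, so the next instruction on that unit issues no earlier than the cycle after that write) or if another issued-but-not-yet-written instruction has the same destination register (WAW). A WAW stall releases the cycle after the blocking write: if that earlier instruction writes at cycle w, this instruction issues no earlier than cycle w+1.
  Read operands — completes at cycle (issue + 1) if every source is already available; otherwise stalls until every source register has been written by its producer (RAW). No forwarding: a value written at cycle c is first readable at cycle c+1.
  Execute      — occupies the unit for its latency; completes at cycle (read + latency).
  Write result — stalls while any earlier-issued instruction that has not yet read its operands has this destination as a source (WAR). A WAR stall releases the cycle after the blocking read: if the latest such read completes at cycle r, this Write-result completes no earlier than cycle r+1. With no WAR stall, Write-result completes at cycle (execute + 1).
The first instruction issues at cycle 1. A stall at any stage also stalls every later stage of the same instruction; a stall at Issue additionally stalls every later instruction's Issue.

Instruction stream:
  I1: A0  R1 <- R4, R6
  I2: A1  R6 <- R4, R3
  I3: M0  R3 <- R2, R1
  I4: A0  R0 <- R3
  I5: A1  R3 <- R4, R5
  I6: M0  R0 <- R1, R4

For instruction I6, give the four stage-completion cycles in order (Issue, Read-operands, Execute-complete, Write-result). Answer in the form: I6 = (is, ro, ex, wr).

I1 -> (1, 2, 3, 4)
I2 -> (2, 3, 5, 6)
I3 -> (3, 5, 10, 11)  // RAW R1: wait I1 write@4
I4 -> (5, 12, 13, 14)  // struct: A0 busy until I1 writes@4, RAW R3: wait I3 write@11
I5 -> (12, 13, 15, 16)  // WAW R3: wait I3 write@11
I6 -> (15, 16, 21, 22)  // WAW R0: wait I4 write@14

I6 = (15, 16, 21, 22)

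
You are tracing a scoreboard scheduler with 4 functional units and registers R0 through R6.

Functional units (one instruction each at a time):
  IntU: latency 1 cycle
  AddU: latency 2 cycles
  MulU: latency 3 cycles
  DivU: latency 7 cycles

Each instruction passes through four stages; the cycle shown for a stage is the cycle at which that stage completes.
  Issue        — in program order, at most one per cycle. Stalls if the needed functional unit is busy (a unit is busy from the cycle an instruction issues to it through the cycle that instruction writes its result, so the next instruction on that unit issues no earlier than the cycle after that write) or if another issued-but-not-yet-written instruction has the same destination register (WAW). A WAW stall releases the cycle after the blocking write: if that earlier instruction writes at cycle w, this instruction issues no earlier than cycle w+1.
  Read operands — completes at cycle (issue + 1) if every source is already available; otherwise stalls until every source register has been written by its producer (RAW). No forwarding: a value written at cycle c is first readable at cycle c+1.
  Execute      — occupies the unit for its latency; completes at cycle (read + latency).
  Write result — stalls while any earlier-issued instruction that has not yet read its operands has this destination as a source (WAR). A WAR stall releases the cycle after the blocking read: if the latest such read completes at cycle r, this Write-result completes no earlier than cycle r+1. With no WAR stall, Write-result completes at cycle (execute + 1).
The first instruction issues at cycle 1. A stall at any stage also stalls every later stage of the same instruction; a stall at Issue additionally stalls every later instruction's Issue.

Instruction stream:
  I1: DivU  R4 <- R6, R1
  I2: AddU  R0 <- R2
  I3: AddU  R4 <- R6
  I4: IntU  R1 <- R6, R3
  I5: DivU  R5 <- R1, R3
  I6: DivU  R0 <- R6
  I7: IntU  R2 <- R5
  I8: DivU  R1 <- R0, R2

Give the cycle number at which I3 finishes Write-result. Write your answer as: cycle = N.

[I1] 1/2/9/10
[I2] 2/3/5/6
[I3] 11/12/14/15  (WAW R4: wait I1 write@10)
[I4] 12/13/14/15
[I5] 13/16/23/24  (RAW R1: wait I4 write@15)
[I6] 25/26/33/34  (struct: DivU busy until I5 writes@24)
[I7] 26/27/28/29
[I8] 35/36/43/44  (struct: DivU busy until I6 writes@34)

cycle = 15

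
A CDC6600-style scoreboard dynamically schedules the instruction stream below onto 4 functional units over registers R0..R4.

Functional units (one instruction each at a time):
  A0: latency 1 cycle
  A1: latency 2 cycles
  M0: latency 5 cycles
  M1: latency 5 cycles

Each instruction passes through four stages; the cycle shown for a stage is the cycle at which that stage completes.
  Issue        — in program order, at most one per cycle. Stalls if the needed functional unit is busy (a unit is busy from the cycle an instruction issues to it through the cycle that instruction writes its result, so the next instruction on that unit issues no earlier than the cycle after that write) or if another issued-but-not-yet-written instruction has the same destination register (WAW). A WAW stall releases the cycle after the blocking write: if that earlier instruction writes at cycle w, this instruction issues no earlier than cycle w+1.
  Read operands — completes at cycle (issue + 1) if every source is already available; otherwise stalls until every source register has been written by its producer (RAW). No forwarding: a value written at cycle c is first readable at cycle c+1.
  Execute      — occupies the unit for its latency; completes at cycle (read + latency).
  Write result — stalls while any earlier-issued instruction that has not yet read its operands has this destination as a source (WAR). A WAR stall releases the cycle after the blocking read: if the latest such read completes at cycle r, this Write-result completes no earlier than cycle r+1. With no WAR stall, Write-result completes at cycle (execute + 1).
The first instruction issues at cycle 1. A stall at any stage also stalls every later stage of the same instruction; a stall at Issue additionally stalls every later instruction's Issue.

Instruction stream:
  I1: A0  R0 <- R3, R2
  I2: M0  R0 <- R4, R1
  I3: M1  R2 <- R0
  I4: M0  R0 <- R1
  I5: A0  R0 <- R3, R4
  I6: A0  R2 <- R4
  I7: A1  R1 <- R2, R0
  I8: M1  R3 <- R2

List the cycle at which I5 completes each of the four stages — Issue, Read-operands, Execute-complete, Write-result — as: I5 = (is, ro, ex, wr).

[1] I1 issues→A0
[2] I1 reads
[3] I1 exec-done
[4] I1 writes R0
[5] I2 issues→M0
[6] I2 reads; I3 issues→M1
[11] I2 exec-done
[12] I2 writes R0
[13] I3 reads; I4 issues→M0
[14] I4 reads
[18] I3 exec-done
[19] I3 writes R2; I4 exec-done
[20] I4 writes R0
[21] I5 issues→A0
[22] I5 reads
[23] I5 exec-done
[24] I5 writes R0
[25] I6 issues→A0
[26] I6 reads; I7 issues→A1
[27] I6 exec-done; I8 issues→M1
[28] I6 writes R2
[29] I7 reads; I8 reads
[31] I7 exec-done
[32] I7 writes R1
[34] I8 exec-done
[35] I8 writes R3

I5 = (21, 22, 23, 24)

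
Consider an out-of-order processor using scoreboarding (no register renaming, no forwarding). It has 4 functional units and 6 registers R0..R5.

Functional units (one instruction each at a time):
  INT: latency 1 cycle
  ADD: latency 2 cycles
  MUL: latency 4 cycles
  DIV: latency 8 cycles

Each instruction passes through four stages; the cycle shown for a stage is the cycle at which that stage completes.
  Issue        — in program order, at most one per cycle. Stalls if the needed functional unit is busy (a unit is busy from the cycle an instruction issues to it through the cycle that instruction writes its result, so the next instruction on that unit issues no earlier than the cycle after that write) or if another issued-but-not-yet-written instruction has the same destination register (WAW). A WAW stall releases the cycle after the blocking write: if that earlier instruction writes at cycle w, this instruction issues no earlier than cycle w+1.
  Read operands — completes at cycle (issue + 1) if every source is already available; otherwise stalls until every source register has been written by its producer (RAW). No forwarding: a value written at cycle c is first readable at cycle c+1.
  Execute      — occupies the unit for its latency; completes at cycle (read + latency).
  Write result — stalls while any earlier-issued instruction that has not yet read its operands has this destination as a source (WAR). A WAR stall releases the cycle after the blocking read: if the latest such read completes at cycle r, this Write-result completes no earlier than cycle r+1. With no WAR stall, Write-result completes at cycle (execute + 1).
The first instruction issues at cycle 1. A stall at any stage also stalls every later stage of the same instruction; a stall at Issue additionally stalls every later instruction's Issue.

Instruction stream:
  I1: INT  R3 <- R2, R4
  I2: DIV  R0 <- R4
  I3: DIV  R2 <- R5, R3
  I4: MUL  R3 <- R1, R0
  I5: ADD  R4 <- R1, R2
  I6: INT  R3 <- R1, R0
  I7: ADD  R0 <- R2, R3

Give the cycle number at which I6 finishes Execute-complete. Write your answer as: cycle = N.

cycle = 23

c1: issue I1 (INT)
c2: I1 read-ops | issue I2 (DIV)
c3: I1 finished on INT | I2 read-ops
c4: I1→R3
c11: I2 finished on DIV
c12: I2→R0
c13: issue I3 (DIV)
c14: I3 read-ops | issue I4 (MUL)
c15: I4 read-ops | issue I5 (ADD)
c19: I4 finished on MUL
c20: I4→R3
c21: issue I6 (INT)
c22: I3 finished on DIV | I6 read-ops
c23: I3→R2 | I6 finished on INT
c24: I5 read-ops | I6→R3
c26: I5 finished on ADD
c27: I5→R4
c28: issue I7 (ADD)
c29: I7 read-ops
c31: I7 finished on ADD
c32: I7→R0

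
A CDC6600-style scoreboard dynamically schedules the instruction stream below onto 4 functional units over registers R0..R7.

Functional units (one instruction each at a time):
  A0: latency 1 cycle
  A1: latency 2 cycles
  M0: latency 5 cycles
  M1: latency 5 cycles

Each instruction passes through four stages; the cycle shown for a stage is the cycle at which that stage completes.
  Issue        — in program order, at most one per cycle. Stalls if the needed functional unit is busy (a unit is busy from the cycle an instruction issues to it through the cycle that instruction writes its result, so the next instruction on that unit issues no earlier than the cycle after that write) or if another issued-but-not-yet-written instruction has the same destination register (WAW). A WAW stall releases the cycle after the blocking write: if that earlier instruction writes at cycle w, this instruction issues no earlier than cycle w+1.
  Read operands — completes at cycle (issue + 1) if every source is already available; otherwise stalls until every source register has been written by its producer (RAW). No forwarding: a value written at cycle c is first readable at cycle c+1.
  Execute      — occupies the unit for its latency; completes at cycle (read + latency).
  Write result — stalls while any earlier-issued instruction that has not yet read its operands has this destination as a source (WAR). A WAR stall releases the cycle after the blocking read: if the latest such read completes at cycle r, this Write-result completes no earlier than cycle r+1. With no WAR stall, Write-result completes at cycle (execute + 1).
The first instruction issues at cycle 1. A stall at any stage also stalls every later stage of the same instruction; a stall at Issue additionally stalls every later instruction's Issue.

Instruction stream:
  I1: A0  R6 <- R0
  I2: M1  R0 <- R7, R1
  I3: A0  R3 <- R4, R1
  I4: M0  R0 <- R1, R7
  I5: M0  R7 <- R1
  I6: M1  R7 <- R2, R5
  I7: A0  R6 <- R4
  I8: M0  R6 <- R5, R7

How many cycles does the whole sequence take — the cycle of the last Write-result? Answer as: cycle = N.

cycle = 40

I1 -> (1, 2, 3, 4)
I2 -> (2, 3, 8, 9)
I3 -> (5, 6, 7, 8)  // struct: A0 busy until I1 writes@4
I4 -> (10, 11, 16, 17)  // WAW R0: wait I2 write@9
I5 -> (18, 19, 24, 25)  // struct: M0 busy until I4 writes@17
I6 -> (26, 27, 32, 33)  // WAW R7: wait I5 write@25
I7 -> (27, 28, 29, 30)
I8 -> (31, 34, 39, 40)  // WAW R6: wait I7 write@30, RAW R7: wait I6 write@33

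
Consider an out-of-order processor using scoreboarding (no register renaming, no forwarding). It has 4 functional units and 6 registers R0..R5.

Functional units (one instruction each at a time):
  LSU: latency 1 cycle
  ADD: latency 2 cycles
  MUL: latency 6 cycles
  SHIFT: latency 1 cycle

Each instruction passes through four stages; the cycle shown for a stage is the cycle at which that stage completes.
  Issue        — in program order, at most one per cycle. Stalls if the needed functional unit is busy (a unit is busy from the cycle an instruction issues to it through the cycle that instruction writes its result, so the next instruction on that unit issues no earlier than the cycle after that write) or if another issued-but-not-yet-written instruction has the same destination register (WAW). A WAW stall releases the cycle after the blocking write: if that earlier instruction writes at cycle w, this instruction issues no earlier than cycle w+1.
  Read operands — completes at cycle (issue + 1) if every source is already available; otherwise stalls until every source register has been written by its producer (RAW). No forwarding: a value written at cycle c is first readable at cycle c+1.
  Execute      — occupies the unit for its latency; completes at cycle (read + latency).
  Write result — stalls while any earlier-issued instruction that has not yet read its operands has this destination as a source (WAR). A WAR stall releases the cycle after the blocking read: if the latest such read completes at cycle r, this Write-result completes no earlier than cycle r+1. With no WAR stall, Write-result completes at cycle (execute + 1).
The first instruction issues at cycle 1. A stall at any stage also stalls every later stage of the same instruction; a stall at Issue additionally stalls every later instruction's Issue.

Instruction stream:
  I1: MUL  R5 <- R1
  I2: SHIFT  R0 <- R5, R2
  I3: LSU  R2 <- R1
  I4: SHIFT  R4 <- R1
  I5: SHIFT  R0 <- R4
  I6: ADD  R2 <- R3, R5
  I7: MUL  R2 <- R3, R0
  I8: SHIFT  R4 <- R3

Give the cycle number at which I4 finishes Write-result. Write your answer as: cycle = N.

t=1  issue I1 (MUL)
t=2  I1 read-ops; issue I2 (SHIFT)
t=3  issue I3 (LSU)
t=4  I3 read-ops
t=5  I3 finished on LSU
t=8  I1 finished on MUL
t=9  I1→R5
t=10  I2 read-ops
t=11  I2 finished on SHIFT; I3→R2
t=12  I2→R0
t=13  issue I4 (SHIFT)
t=14  I4 read-ops
t=15  I4 finished on SHIFT
t=16  I4→R4
t=17  issue I5 (SHIFT)
t=18  I5 read-ops; issue I6 (ADD)
t=19  I5 finished on SHIFT; I6 read-ops
t=20  I5→R0
t=21  I6 finished on ADD
t=22  I6→R2
t=23  issue I7 (MUL)
t=24  I7 read-ops; issue I8 (SHIFT)
t=25  I8 read-ops
t=26  I8 finished on SHIFT
t=27  I8→R4
t=30  I7 finished on MUL
t=31  I7→R2

cycle = 16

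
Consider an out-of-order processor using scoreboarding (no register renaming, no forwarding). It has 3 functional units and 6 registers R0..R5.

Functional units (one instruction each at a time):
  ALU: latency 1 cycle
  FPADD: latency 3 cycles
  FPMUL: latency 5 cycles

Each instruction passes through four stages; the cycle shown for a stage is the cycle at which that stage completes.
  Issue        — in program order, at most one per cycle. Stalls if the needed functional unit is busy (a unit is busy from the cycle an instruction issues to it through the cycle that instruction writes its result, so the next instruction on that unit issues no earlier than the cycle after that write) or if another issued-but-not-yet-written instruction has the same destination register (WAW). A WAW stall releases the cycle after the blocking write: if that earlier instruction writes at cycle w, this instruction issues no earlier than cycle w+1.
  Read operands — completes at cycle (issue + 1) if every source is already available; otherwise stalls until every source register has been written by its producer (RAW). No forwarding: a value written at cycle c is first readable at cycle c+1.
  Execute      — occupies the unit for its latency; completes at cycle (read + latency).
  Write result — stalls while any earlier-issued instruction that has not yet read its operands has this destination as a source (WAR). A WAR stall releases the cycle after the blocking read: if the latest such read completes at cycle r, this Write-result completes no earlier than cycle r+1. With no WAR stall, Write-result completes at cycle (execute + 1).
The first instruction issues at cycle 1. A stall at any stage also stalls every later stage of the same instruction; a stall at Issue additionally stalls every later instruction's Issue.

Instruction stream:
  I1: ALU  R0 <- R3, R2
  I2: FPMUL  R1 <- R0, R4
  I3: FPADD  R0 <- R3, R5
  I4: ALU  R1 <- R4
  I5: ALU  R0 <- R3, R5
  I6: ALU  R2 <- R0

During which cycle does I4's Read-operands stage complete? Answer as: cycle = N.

c1: I1 dispatched to ALU
c2: I1 operands ready; I2 dispatched to FPMUL
c3: I1 complete
c4: R0←I1
c5: I2 operands ready; I3 dispatched to FPADD
c6: I3 operands ready
c9: I3 complete
c10: I2 complete; R0←I3
c11: R1←I2
c12: I4 dispatched to ALU
c13: I4 operands ready
c14: I4 complete
c15: R1←I4
c16: I5 dispatched to ALU
c17: I5 operands ready
c18: I5 complete
c19: R0←I5
c20: I6 dispatched to ALU
c21: I6 operands ready
c22: I6 complete
c23: R2←I6

cycle = 13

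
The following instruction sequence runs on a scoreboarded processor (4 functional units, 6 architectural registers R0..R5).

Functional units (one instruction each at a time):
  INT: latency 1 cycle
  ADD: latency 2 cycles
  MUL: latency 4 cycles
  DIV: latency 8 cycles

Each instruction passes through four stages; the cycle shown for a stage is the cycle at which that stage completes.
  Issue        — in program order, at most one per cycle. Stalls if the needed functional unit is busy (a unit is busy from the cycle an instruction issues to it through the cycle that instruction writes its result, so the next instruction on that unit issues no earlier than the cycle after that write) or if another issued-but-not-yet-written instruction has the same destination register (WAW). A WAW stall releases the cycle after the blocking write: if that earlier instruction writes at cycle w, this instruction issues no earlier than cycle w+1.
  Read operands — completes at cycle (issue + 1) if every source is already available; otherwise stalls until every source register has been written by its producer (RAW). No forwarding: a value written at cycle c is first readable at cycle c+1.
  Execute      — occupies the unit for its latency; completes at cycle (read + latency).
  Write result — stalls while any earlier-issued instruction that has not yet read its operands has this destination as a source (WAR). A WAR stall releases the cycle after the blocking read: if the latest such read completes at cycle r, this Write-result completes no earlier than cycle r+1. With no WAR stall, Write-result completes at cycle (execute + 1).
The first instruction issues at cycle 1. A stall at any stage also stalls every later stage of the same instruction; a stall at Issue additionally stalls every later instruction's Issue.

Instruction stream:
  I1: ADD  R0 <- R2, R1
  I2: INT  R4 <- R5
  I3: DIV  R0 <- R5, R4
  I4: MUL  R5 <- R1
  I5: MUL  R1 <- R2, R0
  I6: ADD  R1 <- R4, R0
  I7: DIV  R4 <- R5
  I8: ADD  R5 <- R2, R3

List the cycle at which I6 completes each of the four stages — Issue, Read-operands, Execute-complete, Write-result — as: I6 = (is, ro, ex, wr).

1) issue 1, read 2, done 4, write 5
2) issue 2, read 3, done 4, write 5
3) issue 6, read 7, done 15, write 16  <WAW R0: wait I1 write@5>
4) issue 7, read 8, done 12, write 13
5) issue 14, read 17, done 21, write 22  <struct: MUL busy until I4 writes@13 / RAW R0: wait I3 write@16>
6) issue 23, read 24, done 26, write 27  <WAW R1: wait I5 write@22>
7) issue 24, read 25, done 33, write 34
8) issue 28, read 29, done 31, write 32  <struct: ADD busy until I6 writes@27>

I6 = (23, 24, 26, 27)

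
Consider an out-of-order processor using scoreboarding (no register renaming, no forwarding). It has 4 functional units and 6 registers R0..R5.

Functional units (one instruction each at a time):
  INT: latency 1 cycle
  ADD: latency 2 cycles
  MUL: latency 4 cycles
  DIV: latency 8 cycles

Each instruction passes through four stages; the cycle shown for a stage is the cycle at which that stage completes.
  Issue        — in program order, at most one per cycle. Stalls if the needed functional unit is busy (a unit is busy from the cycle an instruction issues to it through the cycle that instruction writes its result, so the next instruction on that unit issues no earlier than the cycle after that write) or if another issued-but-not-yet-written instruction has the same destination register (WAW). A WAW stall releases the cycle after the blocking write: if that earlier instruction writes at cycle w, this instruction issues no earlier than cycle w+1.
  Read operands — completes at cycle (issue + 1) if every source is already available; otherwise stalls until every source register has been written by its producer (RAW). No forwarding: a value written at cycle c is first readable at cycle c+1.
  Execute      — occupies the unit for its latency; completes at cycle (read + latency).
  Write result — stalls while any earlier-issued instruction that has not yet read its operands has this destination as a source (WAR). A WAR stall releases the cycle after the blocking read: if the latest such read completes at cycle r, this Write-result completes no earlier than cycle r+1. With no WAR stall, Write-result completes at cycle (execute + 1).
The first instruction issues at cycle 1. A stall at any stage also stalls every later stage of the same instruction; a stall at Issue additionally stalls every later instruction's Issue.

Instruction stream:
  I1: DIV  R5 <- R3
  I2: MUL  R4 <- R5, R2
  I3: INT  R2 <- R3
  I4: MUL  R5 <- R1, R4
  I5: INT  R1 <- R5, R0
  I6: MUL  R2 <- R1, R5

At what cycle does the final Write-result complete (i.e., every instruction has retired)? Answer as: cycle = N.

cycle = 33

[I1] 1/2/10/11
[I2] 2/12/16/17  (RAW R5: wait I1 write@11)
[I3] 3/4/5/13  (WAR R2: wait I2 read@12)
[I4] 18/19/23/24  (struct: MUL busy until I2 writes@17)
[I5] 19/25/26/27  (RAW R5: wait I4 write@24)
[I6] 25/28/32/33  (struct: MUL busy until I4 writes@24; RAW R1: wait I5 write@27)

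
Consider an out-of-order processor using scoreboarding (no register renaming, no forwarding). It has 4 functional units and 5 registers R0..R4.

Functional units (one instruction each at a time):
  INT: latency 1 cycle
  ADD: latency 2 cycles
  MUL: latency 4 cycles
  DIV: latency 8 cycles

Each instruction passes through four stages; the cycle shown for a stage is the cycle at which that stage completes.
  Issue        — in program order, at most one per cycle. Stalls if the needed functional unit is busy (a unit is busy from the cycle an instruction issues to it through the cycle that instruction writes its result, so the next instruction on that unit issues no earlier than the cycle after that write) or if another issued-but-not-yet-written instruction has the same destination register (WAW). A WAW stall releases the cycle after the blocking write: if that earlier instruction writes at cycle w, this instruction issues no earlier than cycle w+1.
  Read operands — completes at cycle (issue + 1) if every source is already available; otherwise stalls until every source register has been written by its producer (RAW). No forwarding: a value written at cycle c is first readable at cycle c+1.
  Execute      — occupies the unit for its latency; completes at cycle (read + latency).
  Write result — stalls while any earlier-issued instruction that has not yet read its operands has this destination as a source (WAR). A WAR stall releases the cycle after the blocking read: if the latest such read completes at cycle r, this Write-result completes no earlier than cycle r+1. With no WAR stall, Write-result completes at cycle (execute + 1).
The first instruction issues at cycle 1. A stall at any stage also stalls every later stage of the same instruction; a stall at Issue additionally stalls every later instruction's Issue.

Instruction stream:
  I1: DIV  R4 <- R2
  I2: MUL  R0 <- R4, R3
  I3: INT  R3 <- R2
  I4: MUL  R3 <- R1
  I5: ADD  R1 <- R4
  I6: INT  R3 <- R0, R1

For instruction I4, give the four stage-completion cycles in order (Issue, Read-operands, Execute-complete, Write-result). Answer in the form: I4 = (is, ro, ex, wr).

  I1 | 1 | 2 | 10 | 11
  I2 | 2 | 12 | 16 | 17   RAW R4: wait I1 write@11
  I3 | 3 | 4 | 5 | 13   WAR R3: wait I2 read@12
  I4 | 18 | 19 | 23 | 24   struct: MUL busy until I2 writes@17
  I5 | 19 | 20 | 22 | 23
  I6 | 25 | 26 | 27 | 28   WAW R3: wait I4 write@24

I4 = (18, 19, 23, 24)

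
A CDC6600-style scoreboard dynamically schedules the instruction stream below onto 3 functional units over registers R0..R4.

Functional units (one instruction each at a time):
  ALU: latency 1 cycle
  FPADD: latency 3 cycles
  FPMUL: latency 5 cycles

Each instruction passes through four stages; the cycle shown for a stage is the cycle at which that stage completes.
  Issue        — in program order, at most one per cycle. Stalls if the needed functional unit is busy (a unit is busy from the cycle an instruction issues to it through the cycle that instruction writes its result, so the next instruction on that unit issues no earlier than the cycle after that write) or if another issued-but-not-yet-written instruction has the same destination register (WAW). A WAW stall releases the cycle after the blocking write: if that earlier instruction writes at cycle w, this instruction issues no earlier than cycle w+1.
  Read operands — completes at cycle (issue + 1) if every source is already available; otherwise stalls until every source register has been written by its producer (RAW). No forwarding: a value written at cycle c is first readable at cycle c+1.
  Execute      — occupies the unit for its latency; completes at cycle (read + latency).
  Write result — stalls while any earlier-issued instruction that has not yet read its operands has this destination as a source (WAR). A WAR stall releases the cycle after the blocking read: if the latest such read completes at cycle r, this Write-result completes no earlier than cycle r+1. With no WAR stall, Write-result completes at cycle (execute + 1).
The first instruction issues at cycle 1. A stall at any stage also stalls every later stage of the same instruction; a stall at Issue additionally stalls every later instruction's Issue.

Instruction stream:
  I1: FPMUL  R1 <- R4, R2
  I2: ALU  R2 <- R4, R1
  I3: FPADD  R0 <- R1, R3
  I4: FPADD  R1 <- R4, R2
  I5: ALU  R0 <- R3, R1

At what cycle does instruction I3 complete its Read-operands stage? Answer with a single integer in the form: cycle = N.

cycle = 9

I1  is:1  ro:2  ex:7  wr:8
I2  is:2  ro:9  ex:10  wr:11  — RAW R1: wait I1 write@8
I3  is:3  ro:9  ex:12  wr:13  — RAW R1: wait I1 write@8
I4  is:14  ro:15  ex:18  wr:19  — struct: FPADD busy until I3 writes@13
I5  is:15  ro:20  ex:21  wr:22  — RAW R1: wait I4 write@19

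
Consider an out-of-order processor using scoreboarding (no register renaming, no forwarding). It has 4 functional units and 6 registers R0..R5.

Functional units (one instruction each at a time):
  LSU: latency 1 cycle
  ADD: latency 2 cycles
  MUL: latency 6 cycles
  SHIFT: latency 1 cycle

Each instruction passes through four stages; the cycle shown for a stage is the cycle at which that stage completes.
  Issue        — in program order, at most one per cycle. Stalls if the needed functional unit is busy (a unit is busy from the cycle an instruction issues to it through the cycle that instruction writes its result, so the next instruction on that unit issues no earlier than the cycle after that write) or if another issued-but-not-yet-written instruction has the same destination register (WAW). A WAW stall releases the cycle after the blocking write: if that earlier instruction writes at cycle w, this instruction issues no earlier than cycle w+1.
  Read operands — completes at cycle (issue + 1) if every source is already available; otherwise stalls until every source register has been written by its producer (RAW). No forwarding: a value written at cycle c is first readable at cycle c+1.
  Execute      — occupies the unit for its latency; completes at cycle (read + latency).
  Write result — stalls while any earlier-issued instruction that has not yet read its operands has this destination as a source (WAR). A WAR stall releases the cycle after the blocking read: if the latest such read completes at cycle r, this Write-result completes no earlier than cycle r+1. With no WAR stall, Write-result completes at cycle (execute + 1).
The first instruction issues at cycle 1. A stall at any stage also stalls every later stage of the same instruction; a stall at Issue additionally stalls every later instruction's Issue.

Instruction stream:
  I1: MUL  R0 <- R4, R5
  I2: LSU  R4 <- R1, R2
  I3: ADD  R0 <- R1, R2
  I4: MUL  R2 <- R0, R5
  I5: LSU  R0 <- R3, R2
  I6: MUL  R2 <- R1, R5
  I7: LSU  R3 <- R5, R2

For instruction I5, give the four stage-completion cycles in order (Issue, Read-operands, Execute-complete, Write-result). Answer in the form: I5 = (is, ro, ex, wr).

I5 = (15, 23, 24, 25)

t=1  issue I1 (MUL)
t=2  I1 read-ops, issue I2 (LSU)
t=3  I2 read-ops
t=4  I2 finished on LSU
t=5  I2→R4
t=8  I1 finished on MUL
t=9  I1→R0
t=10  issue I3 (ADD)
t=11  I3 read-ops, issue I4 (MUL)
t=13  I3 finished on ADD
t=14  I3→R0
t=15  I4 read-ops, issue I5 (LSU)
t=21  I4 finished on MUL
t=22  I4→R2
t=23  I5 read-ops, issue I6 (MUL)
t=24  I5 finished on LSU, I6 read-ops
t=25  I5→R0
t=26  issue I7 (LSU)
t=30  I6 finished on MUL
t=31  I6→R2
t=32  I7 read-ops
t=33  I7 finished on LSU
t=34  I7→R3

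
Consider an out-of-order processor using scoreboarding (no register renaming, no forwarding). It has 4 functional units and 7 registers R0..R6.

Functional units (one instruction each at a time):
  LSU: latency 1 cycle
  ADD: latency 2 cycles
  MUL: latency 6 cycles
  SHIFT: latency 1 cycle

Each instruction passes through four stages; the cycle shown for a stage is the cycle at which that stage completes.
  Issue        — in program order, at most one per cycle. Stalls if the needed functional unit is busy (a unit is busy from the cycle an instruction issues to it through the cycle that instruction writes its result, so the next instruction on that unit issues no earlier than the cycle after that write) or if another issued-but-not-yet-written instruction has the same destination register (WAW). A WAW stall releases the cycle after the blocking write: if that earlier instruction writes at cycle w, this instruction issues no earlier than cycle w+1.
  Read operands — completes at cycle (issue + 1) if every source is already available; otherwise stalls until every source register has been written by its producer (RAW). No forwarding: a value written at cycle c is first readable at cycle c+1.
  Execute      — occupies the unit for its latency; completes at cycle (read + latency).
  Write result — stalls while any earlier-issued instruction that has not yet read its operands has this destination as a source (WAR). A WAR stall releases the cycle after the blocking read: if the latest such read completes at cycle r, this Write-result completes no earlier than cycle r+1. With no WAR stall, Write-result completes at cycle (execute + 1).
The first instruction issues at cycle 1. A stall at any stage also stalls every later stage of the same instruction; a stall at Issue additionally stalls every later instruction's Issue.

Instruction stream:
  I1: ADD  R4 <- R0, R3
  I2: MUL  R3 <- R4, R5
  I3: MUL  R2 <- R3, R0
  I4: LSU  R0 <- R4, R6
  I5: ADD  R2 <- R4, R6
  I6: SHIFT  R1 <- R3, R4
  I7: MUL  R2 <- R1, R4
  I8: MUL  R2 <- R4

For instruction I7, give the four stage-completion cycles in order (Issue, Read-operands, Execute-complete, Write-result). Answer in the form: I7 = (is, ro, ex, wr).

I1: IS=1 RO=2 EX=4 WR=5
I2: IS=2 RO=6 EX=12 WR=13  [RAW R4: wait I1 write@5]
I3: IS=14 RO=15 EX=21 WR=22  [struct: MUL busy until I2 writes@13]
I4: IS=15 RO=16 EX=17 WR=18
I5: IS=23 RO=24 EX=26 WR=27  [WAW R2: wait I3 write@22]
I6: IS=24 RO=25 EX=26 WR=27
I7: IS=28 RO=29 EX=35 WR=36  [WAW R2: wait I5 write@27]
I8: IS=37 RO=38 EX=44 WR=45  [struct: MUL busy until I7 writes@36]

I7 = (28, 29, 35, 36)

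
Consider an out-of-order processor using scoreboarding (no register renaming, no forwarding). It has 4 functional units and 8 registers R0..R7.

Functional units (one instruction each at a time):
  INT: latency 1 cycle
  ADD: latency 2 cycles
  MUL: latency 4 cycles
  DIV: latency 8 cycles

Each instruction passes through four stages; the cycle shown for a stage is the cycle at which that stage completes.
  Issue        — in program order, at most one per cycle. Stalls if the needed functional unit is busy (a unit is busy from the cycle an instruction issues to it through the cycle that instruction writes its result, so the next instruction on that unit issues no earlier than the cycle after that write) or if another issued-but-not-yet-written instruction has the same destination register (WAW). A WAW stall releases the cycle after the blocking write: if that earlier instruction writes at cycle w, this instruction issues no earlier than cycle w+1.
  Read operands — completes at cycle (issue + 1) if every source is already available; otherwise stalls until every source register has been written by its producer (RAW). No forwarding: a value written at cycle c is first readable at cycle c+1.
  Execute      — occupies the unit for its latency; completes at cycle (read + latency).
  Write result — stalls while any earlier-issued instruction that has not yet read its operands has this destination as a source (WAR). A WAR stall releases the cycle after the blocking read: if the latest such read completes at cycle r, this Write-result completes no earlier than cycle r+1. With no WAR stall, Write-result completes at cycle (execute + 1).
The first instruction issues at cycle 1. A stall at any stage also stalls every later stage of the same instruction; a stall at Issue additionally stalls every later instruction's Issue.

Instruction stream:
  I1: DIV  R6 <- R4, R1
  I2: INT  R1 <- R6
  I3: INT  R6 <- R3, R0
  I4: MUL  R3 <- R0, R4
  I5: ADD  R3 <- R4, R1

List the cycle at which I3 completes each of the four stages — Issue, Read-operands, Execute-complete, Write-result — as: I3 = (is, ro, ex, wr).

[1] I1 issues→DIV
[2] I1 reads | I2 issues→INT
[10] I1 exec-done
[11] I1 writes R6
[12] I2 reads
[13] I2 exec-done
[14] I2 writes R1
[15] I3 issues→INT
[16] I3 reads | I4 issues→MUL
[17] I3 exec-done | I4 reads
[18] I3 writes R6
[21] I4 exec-done
[22] I4 writes R3
[23] I5 issues→ADD
[24] I5 reads
[26] I5 exec-done
[27] I5 writes R3

I3 = (15, 16, 17, 18)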